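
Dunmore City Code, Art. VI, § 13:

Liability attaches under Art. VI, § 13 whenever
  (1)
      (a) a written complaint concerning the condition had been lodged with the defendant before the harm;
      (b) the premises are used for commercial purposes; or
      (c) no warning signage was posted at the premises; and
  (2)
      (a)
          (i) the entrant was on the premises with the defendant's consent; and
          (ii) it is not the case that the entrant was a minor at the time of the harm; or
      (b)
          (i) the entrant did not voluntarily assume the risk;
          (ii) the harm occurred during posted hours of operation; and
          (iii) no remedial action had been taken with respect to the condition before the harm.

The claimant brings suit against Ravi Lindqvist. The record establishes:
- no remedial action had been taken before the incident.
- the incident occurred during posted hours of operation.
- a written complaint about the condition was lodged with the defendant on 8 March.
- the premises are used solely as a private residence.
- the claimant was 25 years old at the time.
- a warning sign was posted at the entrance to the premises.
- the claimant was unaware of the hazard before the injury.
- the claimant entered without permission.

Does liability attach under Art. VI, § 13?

(a) complaint lodged — met.
(b) commercial use — not met.
(c) no signage posted — not satisfied.
So (1) is satisfied (T OR F OR F).
(i) consent to enter — fails.
(ii) not (entrant a minor) — holds.
So (a) is not satisfied (F AND T).
(i) no assumed risk — met.
(ii) during posted hours — met.
(iii) no remedial action — satisfied.
So (b) is satisfied (T AND T AND T).
So (2) is satisfied (F OR T).
So Overall is satisfied (T AND T).

Yes — liable.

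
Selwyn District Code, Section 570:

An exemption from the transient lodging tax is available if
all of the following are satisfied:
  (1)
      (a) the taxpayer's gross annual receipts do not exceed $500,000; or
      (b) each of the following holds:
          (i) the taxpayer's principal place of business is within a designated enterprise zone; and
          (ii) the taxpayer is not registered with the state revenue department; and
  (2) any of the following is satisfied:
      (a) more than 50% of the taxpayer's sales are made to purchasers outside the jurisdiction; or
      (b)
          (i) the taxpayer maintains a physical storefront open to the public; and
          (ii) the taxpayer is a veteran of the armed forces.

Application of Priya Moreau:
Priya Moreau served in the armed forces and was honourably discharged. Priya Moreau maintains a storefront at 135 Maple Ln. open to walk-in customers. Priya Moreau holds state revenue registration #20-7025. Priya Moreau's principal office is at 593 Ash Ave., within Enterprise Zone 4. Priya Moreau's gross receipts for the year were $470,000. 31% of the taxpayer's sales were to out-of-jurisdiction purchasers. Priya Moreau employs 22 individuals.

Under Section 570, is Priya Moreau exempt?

(a) receipts ≤ $500,000 — holds.
(i) in enterprise zone — holds.
(ii) not (state-registered) — not satisfied.
(b): T AND F → false.
So (1) is satisfied (T OR F).
(a) >50% out-of-jur. sales — not met.
(i) has storefront — holds.
(ii) veteran — holds.
(b): T AND T → true.
(2) = F OR T = true.
So Overall is satisfied (T AND T).

Yes — exempt.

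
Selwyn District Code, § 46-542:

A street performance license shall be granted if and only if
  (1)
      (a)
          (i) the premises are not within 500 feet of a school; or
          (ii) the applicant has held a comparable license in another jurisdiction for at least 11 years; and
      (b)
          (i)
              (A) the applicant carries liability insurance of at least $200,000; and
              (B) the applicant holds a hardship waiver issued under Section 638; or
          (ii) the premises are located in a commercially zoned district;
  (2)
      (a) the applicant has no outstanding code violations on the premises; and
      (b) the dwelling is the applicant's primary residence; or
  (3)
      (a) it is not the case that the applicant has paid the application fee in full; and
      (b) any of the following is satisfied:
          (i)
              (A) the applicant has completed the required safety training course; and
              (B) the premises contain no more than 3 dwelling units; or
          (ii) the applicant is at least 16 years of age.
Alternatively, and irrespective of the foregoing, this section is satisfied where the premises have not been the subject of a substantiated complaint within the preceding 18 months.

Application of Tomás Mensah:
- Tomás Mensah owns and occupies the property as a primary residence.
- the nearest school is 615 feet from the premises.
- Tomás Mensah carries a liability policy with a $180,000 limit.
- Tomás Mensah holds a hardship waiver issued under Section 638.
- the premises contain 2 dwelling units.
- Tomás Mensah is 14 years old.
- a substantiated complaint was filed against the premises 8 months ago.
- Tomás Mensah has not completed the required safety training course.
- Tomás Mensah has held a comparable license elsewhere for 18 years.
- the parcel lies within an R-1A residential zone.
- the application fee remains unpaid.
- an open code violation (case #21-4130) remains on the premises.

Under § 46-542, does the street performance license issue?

No — denied.

(i) ≥500 ft from school — satisfied.
(ii) prior license ≥ 11 yr — holds.
So (a) is satisfied (T OR T).
(A) insurance ≥ $200,000 — not satisfied.
(B) hardship waiver — holds.
(i) = F AND T = false.
(ii) commercially zoned — not satisfied.
So (b) is not satisfied (F OR F).
(1) = T AND F = false.
(a) no code violations — not satisfied.
(b) primary residence — satisfied.
(2) = F AND T = false.
(a) not (fee paid) — holds.
(A) safety training — fails.
(B) ≤ 3 units — satisfied.
(i) = F AND T = false.
(ii) age ≥ 16 — fails.
(b): F OR F → false.
(3) = T AND F = false.
Overall: F OR F OR F → false.
Exception (no complaint in 18 mo.) — not satisfied.
Result: main false OR exception false → false.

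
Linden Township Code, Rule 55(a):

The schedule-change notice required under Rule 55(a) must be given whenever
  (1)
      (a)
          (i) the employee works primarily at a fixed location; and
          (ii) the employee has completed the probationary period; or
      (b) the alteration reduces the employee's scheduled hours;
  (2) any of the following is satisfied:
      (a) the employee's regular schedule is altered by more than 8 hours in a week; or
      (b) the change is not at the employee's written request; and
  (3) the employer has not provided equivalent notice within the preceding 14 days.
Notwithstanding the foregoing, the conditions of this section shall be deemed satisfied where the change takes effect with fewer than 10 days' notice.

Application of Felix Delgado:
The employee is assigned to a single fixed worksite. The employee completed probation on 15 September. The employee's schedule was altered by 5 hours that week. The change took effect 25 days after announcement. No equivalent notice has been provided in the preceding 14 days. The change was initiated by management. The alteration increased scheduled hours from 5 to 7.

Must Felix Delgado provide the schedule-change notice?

(i) fixed location — met.
(ii) past probation — holds.
(a): T AND T → true.
(b) hours reduced — not met.
(1) = T OR F = true.
(a) schedule shift > 8h — fails.
(b) not employee-requested — satisfied.
(2): F OR T → true.
(3) no recent notice — holds.
So Overall is satisfied (T AND T AND T).
Exception (< 10 days' notice) — not satisfied.
Result: main true OR exception false → true.

Yes — required.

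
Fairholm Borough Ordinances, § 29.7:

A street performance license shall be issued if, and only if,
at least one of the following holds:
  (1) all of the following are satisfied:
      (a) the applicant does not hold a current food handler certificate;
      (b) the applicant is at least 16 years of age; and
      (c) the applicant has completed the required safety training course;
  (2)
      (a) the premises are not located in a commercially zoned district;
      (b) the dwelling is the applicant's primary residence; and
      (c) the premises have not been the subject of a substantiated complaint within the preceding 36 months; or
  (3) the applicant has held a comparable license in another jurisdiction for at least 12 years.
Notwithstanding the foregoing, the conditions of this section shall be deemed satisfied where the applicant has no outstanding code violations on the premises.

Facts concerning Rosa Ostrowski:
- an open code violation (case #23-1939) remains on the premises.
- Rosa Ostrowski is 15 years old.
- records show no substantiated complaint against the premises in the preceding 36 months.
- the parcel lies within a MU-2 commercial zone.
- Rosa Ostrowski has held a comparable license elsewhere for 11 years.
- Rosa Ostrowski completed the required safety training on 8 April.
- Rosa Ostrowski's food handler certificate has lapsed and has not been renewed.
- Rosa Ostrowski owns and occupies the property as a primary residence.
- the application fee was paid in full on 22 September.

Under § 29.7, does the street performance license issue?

No — denied.

(a) not (food handler cert.) — met.
(b) age ≥ 16 — not met.
(c) safety training — met.
So (1) is not satisfied (T AND F AND T).
(a) not (commercially zoned) — fails.
(b) primary residence — satisfied.
(c) no complaint in 36 mo. — met.
(2) = F AND T AND T = false.
(3) prior license ≥ 12 yr — not met.
So Overall is not satisfied (F OR F OR F).
Exception (no code violations) — not satisfied.
Result: main false OR exception false → false.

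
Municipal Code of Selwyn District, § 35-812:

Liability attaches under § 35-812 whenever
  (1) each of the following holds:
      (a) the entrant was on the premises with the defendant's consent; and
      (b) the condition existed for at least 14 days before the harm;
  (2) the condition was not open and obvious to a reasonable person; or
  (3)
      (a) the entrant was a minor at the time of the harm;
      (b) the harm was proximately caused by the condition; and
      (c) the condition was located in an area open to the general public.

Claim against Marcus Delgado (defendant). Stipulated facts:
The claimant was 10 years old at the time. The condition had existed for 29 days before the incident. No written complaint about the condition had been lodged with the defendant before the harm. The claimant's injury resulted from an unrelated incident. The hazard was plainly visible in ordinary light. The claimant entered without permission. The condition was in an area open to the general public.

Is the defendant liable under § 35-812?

No — not liable.

(a) consent to enter — not met.
(b) condition ≥14 days old — holds.
So (1) is not satisfied (F AND T).
(2) not open/obvious — not satisfied.
(a) entrant a minor — satisfied.
(b) proximate cause — fails.
(c) public area — satisfied.
So (3) is not satisfied (T AND F AND T).
Overall = F OR F OR F = false.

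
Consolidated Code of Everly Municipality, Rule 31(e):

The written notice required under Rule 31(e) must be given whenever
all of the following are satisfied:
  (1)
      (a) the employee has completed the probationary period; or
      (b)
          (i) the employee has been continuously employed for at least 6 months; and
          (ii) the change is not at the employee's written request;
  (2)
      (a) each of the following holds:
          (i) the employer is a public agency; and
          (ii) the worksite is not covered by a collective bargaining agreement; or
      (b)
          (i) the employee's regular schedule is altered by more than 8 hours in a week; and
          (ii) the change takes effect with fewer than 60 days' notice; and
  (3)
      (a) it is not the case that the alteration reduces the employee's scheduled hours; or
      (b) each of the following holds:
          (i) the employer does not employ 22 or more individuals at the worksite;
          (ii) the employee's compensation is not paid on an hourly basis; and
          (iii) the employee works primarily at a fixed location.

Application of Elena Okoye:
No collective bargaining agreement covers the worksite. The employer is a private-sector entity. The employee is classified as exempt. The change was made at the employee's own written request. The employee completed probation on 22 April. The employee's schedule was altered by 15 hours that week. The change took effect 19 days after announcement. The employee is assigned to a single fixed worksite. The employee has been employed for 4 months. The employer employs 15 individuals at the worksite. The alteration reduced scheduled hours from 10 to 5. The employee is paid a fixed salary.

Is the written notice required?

(a) past probation — satisfied.
(i) tenure ≥ 6 mo. — not satisfied.
(ii) not employee-requested — fails.
(b): F AND F → false.
So (1) is satisfied (T OR F).
(i) public agency — fails.
(ii) no CBA — met.
(a) = F AND T = false.
(i) schedule shift > 8h — holds.
(ii) < 60 days' notice — holds.
(b): T AND T → true.
(2) = F OR T = true.
(a) not (hours reduced) — not satisfied.
(i) not (≥ 22 at site) — holds.
(ii) not (hourly-paid) — met.
(iii) fixed location — holds.
(b) = T AND T AND T = true.
So (3) is satisfied (F OR T).
So Overall is satisfied (T AND T AND T).

Yes — required.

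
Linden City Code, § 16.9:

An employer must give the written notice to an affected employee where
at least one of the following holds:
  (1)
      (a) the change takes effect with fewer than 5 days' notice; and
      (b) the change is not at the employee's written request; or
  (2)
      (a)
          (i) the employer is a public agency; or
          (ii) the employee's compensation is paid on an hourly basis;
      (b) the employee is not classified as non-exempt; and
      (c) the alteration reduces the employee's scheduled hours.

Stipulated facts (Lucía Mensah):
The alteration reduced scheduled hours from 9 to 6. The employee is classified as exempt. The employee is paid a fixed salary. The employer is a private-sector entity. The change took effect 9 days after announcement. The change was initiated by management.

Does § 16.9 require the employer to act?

(a) < 5 days' notice — not met.
(b) not employee-requested — holds.
(1) = F AND T = false.
(i) public agency — not satisfied.
(ii) hourly-paid — not satisfied.
So (a) is not satisfied (F OR F).
(b) not (non-exempt) — satisfied.
(c) hours reduced — holds.
(2) = F AND T AND T = false.
So Overall is not satisfied (F OR F).

No — not required.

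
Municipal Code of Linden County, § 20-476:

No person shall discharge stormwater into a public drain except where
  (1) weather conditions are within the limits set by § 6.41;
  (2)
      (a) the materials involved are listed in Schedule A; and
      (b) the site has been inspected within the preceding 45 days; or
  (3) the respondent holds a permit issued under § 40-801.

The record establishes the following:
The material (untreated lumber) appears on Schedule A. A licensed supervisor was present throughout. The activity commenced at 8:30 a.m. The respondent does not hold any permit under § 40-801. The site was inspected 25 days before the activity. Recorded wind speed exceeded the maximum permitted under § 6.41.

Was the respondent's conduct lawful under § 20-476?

(1) weather ok — fails.
(a) Schedule A material — met.
(b) site inspected — met.
(2) = T AND T = true.
(3) holds permit — not met.
So Overall is satisfied (F OR T OR F).

Yes — lawful.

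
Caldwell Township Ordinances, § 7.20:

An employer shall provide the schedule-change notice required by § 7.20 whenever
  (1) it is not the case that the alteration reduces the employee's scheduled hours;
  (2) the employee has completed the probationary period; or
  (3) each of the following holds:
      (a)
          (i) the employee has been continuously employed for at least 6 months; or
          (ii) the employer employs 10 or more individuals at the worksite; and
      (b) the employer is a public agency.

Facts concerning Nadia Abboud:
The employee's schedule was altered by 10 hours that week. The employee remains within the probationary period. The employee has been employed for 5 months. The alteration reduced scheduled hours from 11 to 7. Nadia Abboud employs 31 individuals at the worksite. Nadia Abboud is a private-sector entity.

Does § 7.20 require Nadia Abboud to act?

No — not required.

(1) not (hours reduced) — not satisfied.
(2) past probation — fails.
(i) tenure ≥ 6 mo. — not satisfied.
(ii) ≥ 10 at site — satisfied.
(a) = F OR T = true.
(b) public agency — not met.
(3) = T AND F = false.
Overall: F OR F OR F → false.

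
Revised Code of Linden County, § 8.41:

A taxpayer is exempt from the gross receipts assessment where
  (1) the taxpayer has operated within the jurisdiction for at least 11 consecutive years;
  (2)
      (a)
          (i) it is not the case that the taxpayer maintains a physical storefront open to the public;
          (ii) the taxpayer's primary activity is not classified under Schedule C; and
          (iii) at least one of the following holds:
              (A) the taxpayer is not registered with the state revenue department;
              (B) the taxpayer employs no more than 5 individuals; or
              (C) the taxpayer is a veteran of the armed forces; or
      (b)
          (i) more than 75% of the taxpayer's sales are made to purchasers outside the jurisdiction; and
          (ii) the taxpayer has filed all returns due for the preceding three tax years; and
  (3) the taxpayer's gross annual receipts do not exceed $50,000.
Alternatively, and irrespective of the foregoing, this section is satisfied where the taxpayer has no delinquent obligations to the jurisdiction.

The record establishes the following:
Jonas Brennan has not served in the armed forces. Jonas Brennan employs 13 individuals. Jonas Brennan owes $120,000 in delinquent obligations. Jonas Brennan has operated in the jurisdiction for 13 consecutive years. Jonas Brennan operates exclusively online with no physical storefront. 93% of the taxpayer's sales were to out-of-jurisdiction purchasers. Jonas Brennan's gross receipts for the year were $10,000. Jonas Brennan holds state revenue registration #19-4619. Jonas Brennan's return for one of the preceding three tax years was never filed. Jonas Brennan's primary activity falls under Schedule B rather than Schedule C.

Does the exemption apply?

(1) ≥ 11 yrs in jurisdiction — met.
(i) not (has storefront) — holds.
(ii) not (Schedule C activity) — satisfied.
(A) not (state-registered) — not met.
(B) ≤ 5 employees — not satisfied.
(C) veteran — not met.
So (iii) is not satisfied (F OR F OR F).
(a) = T AND T AND F = false.
(i) >75% out-of-jur. sales — met.
(ii) returns current — not satisfied.
(b) = T AND F = false.
So (2) is not satisfied (F OR F).
(3) receipts ≤ $50,000 — holds.
So Overall is not satisfied (T AND F AND T).
Exception (no delinquency) — not satisfied.
Result: main false OR exception false → false.

No — not exempt.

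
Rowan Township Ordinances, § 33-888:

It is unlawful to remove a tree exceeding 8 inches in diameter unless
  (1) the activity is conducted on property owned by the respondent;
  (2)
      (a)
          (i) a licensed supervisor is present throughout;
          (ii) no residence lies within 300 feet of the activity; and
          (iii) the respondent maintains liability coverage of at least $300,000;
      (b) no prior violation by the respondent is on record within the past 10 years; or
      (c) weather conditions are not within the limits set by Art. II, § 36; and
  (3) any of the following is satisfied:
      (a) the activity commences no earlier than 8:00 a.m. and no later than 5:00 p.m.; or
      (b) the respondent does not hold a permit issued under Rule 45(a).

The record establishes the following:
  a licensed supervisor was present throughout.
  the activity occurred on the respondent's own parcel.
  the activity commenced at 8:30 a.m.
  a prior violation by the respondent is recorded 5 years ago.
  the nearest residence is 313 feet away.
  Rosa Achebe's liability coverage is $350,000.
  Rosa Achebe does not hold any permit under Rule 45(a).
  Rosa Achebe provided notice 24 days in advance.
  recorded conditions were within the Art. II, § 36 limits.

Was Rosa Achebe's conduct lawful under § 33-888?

Yes — lawful.

(1) own property — holds.
(i) supervisor present — satisfied.
(ii) no residence in 300 ft — holds.
(iii) coverage ≥ $300,000 — met.
(a): T AND T AND T → true.
(b) no prior violation — fails.
(c) not (weather ok) — not satisfied.
(2) = T OR F OR F = true.
(a) start within hours — holds.
(b) not (holds permit) — met.
(3): T OR T → true.
Overall = T AND T AND T = true.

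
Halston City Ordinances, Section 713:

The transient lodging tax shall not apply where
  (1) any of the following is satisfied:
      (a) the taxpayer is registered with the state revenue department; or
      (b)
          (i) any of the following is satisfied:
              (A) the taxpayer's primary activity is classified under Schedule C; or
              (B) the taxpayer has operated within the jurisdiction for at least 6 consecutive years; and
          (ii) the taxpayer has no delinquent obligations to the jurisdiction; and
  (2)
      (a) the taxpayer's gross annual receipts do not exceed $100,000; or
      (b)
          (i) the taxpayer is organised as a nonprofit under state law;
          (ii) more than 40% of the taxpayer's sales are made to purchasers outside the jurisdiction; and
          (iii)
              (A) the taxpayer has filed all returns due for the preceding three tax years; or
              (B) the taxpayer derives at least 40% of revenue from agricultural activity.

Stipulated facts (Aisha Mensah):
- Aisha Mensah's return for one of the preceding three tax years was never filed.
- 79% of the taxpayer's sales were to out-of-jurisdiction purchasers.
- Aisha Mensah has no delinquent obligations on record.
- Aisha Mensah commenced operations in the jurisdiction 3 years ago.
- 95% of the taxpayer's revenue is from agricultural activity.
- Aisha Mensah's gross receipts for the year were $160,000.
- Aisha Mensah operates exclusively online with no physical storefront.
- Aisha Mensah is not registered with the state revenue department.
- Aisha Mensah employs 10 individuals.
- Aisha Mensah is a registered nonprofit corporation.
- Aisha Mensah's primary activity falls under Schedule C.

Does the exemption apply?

(a) state-registered — fails.
(A) Schedule C activity — met.
(B) ≥ 6 yrs in jurisdiction — not met.
(i): T OR F → true.
(ii) no delinquency — satisfied.
(b): T AND T → true.
(1): F OR T → true.
(a) receipts ≤ $100,000 — not satisfied.
(i) nonprofit — satisfied.
(ii) >40% out-of-jur. sales — holds.
(A) returns current — not satisfied.
(B) ≥40% agricultural — holds.
(iii): F OR T → true.
So (b) is satisfied (T AND T AND T).
So (2) is satisfied (F OR T).
Overall: T AND T → true.

Yes — exempt.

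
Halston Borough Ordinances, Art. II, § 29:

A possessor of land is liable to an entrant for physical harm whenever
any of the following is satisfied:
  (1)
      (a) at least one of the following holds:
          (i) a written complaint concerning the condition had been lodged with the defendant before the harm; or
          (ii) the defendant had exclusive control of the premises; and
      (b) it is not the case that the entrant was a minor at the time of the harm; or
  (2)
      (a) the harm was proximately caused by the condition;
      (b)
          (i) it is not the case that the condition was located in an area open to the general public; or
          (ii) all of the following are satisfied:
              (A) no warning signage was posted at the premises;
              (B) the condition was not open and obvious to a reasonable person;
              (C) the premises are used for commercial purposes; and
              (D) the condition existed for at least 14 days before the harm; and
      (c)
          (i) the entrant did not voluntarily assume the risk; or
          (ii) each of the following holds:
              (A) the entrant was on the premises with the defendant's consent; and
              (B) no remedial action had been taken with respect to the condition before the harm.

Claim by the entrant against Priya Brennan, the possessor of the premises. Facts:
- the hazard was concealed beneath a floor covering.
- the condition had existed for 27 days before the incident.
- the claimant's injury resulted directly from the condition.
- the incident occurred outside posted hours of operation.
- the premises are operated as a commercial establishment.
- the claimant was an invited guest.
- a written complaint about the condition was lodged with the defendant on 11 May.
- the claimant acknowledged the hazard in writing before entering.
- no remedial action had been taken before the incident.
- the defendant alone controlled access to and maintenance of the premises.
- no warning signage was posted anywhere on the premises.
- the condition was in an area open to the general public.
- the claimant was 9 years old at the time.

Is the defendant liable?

(i) complaint lodged — holds.
(ii) exclusive control — met.
So (a) is satisfied (T OR T).
(b) not (entrant a minor) — not satisfied.
So (1) is not satisfied (T AND F).
(a) proximate cause — holds.
(i) not (public area) — not met.
(A) no signage posted — holds.
(B) not open/obvious — satisfied.
(C) commercial use — satisfied.
(D) condition ≥14 days old — satisfied.
So (ii) is satisfied (T AND T AND T AND T).
(b) = F OR T = true.
(i) no assumed risk — fails.
(A) consent to enter — satisfied.
(B) no remedial action — holds.
So (ii) is satisfied (T AND T).
So (c) is satisfied (F OR T).
(2) = T AND T AND T = true.
So Overall is satisfied (F OR T).

Yes — liable.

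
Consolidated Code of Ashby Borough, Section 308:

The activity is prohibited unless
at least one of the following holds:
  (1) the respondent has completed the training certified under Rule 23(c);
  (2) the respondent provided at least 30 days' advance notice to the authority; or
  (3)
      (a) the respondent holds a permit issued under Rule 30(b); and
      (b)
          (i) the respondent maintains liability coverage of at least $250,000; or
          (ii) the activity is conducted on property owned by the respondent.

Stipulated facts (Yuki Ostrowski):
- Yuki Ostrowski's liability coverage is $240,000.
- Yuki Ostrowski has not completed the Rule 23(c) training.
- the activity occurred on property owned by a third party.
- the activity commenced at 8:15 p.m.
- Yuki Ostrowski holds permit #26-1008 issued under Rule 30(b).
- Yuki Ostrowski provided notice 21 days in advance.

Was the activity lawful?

No — unlawful.

(1) training certified — fails.
(2) ≥30 days' notice — fails.
(a) holds permit — holds.
(i) coverage ≥ $250,000 — not satisfied.
(ii) own property — not met.
(b): F OR F → false.
(3): T AND F → false.
So Overall is not satisfied (F OR F OR F).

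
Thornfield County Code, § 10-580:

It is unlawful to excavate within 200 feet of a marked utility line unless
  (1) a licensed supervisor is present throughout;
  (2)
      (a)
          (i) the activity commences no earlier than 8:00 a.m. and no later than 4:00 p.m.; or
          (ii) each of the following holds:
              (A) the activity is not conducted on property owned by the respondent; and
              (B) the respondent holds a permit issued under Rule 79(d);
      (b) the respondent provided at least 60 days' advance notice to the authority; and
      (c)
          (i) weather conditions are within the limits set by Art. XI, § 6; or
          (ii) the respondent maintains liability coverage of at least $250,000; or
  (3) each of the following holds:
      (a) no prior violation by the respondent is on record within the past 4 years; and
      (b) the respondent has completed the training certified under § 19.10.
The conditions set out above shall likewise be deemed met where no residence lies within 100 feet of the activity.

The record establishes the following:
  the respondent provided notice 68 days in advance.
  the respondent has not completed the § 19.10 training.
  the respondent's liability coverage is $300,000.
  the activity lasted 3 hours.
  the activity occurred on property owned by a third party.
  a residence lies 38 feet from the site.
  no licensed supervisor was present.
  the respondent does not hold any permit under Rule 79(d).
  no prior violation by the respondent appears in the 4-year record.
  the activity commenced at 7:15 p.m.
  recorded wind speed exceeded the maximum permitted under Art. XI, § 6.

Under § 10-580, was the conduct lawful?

No — unlawful.

(1) supervisor present — not satisfied.
(i) start within hours — not satisfied.
(A) not (own property) — met.
(B) holds permit — not met.
(ii): T AND F → false.
(a) = F OR F = false.
(b) ≥60 days' notice — met.
(i) weather ok — not satisfied.
(ii) coverage ≥ $250,000 — met.
(c) = F OR T = true.
(2): F AND T AND T → false.
(a) no prior violation — met.
(b) training certified — fails.
(3): T AND F → false.
Overall: F OR F OR F → false.
Exception (no residence in 100 ft) — not satisfied.
Result: main false OR exception false → false.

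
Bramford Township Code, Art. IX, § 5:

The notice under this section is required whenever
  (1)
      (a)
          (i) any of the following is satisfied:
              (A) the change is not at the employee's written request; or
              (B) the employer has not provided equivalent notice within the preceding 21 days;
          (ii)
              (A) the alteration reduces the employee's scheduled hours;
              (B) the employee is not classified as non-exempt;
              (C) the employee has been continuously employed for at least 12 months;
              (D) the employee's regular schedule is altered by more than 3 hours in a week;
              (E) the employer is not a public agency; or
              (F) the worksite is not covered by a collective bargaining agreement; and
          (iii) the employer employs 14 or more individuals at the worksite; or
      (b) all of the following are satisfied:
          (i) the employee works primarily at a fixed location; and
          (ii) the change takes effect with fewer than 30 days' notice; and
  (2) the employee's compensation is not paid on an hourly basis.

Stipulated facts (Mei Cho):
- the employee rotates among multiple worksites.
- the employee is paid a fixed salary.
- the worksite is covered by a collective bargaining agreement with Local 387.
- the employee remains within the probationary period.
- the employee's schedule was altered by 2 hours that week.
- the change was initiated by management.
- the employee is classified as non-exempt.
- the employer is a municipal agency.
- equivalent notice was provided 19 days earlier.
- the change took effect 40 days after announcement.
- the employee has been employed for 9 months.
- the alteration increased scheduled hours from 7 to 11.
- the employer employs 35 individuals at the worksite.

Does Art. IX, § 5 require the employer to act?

No — not required.

(A) not employee-requested — holds.
(B) no recent notice — fails.
(i) = T OR F = true.
(A) hours reduced — not met.
(B) not (non-exempt) — fails.
(C) tenure ≥ 12 mo. — not satisfied.
(D) schedule shift > 3h — not met.
(E) not (public agency) — not satisfied.
(F) no CBA — not met.
(ii): F OR F OR F OR F OR F OR F → false.
(iii) ≥ 14 at site — holds.
So (a) is not satisfied (T AND F AND T).
(i) fixed location — not satisfied.
(ii) < 30 days' notice — not met.
(b) = F AND F = false.
(1) = F OR F = false.
(2) not (hourly-paid) — holds.
So Overall is not satisfied (F AND T).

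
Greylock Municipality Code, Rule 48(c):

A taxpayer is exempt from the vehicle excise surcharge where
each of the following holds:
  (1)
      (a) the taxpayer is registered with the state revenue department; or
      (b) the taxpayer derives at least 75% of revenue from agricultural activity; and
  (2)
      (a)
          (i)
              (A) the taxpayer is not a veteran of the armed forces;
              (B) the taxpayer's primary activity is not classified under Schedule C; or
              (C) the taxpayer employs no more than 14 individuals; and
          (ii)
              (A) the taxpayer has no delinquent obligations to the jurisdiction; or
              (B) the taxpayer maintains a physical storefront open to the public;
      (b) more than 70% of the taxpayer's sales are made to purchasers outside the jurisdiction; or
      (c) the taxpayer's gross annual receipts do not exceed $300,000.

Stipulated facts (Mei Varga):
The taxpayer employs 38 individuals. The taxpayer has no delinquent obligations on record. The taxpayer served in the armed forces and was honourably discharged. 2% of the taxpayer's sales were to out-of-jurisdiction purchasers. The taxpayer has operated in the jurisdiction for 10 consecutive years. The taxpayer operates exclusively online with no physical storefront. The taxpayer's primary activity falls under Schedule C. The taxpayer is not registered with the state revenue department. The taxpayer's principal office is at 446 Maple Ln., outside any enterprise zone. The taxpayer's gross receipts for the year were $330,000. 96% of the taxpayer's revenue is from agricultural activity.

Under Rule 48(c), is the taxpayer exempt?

No — not exempt.

(a) state-registered — not met.
(b) ≥75% agricultural — met.
So (1) is satisfied (F OR T).
(A) not (veteran) — fails.
(B) not (Schedule C activity) — not satisfied.
(C) ≤ 14 employees — not met.
So (i) is not satisfied (F OR F OR F).
(A) no delinquency — satisfied.
(B) has storefront — fails.
(ii) = T OR F = true.
(a): F AND T → false.
(b) >70% out-of-jur. sales — fails.
(c) receipts ≤ $300,000 — fails.
So (2) is not satisfied (F OR F OR F).
Overall: T AND F → false.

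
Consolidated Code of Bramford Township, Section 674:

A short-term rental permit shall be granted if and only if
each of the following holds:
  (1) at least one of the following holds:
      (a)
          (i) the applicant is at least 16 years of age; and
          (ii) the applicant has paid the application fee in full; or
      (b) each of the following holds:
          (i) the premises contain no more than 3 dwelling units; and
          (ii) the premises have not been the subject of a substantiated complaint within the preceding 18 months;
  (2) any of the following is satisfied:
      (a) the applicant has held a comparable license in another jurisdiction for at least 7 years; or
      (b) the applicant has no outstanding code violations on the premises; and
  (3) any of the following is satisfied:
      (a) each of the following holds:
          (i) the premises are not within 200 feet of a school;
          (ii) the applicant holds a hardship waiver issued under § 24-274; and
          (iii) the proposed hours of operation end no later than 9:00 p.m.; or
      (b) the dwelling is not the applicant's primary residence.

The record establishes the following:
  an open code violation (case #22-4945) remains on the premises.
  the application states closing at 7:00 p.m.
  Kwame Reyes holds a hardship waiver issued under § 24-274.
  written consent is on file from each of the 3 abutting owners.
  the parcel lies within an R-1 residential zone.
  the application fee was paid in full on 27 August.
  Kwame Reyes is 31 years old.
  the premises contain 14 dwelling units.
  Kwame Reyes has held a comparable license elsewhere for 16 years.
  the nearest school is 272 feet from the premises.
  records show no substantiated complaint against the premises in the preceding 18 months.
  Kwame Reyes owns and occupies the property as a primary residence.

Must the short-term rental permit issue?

(i) age ≥ 16 — holds.
(ii) fee paid — holds.
(a): T AND T → true.
(i) ≤ 3 units — fails.
(ii) no complaint in 18 mo. — satisfied.
(b) = F AND T = false.
(1): T OR F → true.
(a) prior license ≥ 7 yr — holds.
(b) no code violations — fails.
So (2) is satisfied (T OR F).
(i) ≥200 ft from school — satisfied.
(ii) hardship waiver — met.
(iii) closes by 9 p.m. — met.
(a) = T AND T AND T = true.
(b) not (primary residence) — fails.
(3): T OR F → true.
Overall = T AND T AND T = true.

Yes — granted.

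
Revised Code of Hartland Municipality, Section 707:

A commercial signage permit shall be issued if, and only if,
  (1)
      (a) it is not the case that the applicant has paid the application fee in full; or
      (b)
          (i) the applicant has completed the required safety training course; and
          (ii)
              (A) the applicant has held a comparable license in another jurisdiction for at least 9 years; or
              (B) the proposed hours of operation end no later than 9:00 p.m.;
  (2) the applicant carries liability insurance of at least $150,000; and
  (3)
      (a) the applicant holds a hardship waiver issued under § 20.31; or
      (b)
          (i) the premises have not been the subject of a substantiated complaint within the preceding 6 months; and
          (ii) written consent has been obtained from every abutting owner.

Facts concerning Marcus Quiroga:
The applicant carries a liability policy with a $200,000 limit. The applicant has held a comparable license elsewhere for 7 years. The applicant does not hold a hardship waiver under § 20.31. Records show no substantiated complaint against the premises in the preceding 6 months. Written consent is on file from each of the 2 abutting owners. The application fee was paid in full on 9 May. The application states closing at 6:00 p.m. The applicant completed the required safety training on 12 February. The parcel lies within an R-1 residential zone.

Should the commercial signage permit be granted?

(a) not (fee paid) — not met.
(i) safety training — met.
(A) prior license ≥ 9 yr — not satisfied.
(B) closes by 9 p.m. — holds.
(ii) = F OR T = true.
So (b) is satisfied (T AND T).
(1) = F OR T = true.
(2) insurance ≥ $150,000 — satisfied.
(a) hardship waiver — fails.
(i) no complaint in 6 mo. — met.
(ii) all abutters consent — holds.
(b) = T AND T = true.
So (3) is satisfied (F OR T).
Overall: T AND T AND T → true.

Yes — granted.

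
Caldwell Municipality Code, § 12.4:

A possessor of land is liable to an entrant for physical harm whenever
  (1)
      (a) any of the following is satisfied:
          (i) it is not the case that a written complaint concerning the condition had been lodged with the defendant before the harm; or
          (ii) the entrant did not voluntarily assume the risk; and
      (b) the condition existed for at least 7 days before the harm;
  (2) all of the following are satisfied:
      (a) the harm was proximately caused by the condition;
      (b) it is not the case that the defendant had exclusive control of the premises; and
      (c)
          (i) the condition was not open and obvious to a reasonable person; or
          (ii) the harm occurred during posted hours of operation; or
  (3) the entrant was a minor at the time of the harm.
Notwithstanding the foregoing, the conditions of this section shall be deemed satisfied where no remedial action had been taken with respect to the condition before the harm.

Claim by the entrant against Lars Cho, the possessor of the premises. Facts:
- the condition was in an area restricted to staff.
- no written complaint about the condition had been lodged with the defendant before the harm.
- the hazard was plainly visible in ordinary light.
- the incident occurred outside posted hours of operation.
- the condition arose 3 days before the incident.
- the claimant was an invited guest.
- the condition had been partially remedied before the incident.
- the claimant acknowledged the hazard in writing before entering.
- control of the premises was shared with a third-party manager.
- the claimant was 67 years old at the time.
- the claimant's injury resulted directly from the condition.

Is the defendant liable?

No — not liable.

(i) not (complaint lodged) — holds.
(ii) no assumed risk — not met.
So (a) is satisfied (T OR F).
(b) condition ≥7 days old — not met.
(1) = T AND F = false.
(a) proximate cause — holds.
(b) not (exclusive control) — holds.
(i) not open/obvious — fails.
(ii) during posted hours — not satisfied.
So (c) is not satisfied (F OR F).
(2) = T AND T AND F = false.
(3) entrant a minor — not met.
So Overall is not satisfied (F OR F OR F).
Exception (no remedial action) — not satisfied.
Result: main false OR exception false → false.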